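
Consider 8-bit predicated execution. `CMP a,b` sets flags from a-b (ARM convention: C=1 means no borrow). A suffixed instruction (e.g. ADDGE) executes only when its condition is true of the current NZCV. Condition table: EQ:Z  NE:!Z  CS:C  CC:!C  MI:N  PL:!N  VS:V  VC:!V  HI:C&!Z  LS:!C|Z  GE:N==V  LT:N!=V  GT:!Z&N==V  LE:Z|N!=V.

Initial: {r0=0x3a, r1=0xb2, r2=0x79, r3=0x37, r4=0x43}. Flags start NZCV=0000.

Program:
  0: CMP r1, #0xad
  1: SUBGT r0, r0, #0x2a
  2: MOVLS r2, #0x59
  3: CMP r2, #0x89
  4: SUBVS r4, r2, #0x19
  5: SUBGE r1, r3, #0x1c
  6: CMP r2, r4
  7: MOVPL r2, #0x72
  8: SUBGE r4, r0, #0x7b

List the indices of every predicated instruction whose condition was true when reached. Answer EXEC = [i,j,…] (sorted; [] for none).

0: ✓ CMP  NZCV=0010
1: ✓ SUBGT  r0←0x10
2: · MOVLS
3: ✓ CMP  NZCV=1001
4: ✓ SUBVS  r4←0x60
5: ✓ SUBGE  r1←0x1b
6: ✓ CMP  NZCV=0010
7: ✓ MOVPL  r2←0x72
8: ✓ SUBGE  r4←0x95

EXEC = [1,4,5,7,8]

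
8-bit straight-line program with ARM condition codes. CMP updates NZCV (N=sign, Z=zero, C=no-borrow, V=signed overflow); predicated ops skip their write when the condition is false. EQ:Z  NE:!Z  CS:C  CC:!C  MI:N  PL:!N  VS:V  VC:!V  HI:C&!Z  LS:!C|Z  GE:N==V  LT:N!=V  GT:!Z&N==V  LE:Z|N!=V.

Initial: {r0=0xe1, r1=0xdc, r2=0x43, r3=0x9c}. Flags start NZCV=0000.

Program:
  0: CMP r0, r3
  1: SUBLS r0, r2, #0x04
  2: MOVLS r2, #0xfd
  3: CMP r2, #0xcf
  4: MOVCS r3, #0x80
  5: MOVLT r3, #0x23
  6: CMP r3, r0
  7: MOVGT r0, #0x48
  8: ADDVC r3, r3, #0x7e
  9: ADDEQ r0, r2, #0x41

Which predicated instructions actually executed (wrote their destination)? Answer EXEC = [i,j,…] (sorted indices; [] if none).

EXEC = [8]

[0] flags=0010 → (cmp)
[1] flags=0010 LS?F → skip
[2] flags=0010 LS?F → skip
[3] flags=0000 → (cmp)
[4] flags=0000 CS?F → skip
[5] flags=0000 LT?F → skip
[6] flags=1000 → (cmp)
[7] flags=1000 GT?F → skip
[8] flags=1000 VC?T → r3=0x1a
[9] flags=1000 EQ?F → skip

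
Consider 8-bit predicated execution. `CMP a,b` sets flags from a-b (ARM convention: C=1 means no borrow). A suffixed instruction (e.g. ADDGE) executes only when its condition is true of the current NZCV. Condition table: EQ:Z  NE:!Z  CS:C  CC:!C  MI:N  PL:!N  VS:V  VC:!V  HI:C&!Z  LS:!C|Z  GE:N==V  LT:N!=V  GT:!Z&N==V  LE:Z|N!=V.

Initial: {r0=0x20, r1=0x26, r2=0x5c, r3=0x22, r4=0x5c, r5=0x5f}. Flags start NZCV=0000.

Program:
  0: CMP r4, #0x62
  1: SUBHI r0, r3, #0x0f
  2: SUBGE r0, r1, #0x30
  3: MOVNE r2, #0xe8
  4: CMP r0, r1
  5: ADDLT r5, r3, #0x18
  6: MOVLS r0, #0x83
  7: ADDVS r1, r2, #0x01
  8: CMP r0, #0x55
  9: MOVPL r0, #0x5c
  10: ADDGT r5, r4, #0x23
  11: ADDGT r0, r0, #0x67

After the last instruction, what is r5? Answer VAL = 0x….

[0] flags=1000 → (cmp)
[1] flags=1000 HI?F → skip
[2] flags=1000 GE?F → skip
[3] flags=1000 NE?T → r2=0xe8
[4] flags=1000 → (cmp)
[5] flags=1000 LT?T → r5=0x3a
[6] flags=1000 LS?T → r0=0x83
[7] flags=1000 VS?F → skip
[8] flags=0011 → (cmp)
[9] flags=0011 PL?T → r0=0x5c
[10] flags=0011 GT?F → skip
[11] flags=0011 GT?F → skip

VAL = 0x3a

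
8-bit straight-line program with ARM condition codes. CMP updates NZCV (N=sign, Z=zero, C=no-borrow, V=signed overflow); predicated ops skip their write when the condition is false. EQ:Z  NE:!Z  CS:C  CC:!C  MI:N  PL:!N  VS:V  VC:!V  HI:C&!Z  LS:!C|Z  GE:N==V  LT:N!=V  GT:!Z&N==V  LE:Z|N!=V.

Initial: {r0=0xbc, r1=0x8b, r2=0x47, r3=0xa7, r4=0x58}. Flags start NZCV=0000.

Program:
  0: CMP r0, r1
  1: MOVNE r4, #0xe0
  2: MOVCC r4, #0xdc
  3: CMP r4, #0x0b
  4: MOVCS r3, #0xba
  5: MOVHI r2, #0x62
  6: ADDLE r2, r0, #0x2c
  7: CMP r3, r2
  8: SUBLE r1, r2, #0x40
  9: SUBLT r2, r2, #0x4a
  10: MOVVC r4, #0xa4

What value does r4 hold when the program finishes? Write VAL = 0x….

0: ✓ CMP  NZCV=0010
1: ✓ MOVNE  r4←0xe0
2: · MOVCC
3: ✓ CMP  NZCV=1010
4: ✓ MOVCS  r3←0xba
5: ✓ MOVHI  r2←0x62
6: ✓ ADDLE  r2←0xe8
7: ✓ CMP  NZCV=1000
8: ✓ SUBLE  r1←0xa8
9: ✓ SUBLT  r2←0x9e
10: ✓ MOVVC  r4←0xa4

VAL = 0xa4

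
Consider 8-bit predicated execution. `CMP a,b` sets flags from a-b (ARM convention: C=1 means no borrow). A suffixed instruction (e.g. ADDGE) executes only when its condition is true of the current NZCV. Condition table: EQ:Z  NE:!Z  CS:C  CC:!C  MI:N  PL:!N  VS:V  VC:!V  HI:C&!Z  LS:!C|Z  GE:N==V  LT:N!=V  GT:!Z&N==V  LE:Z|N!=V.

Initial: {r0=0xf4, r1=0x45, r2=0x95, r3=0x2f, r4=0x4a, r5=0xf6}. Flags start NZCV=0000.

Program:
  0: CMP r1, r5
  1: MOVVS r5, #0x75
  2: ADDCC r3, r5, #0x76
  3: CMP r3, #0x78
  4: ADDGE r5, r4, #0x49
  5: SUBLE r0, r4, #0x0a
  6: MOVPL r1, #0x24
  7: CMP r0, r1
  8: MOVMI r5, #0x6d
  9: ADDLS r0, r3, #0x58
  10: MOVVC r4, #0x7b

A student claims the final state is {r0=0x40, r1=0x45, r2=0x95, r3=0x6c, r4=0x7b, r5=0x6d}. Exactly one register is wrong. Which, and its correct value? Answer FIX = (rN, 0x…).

FIX = (r0, 0xc4)

0: ✓ CMP  NZCV=0000
1: · MOVVS
2: ✓ ADDCC  r3←0x6c
3: ✓ CMP  NZCV=1000
4: · ADDGE
5: ✓ SUBLE  r0←0x40
6: · MOVPL
7: ✓ CMP  NZCV=1000
8: ✓ MOVMI  r5←0x6d
9: ✓ ADDLS  r0←0xc4
10: ✓ MOVVC  r4←0x7b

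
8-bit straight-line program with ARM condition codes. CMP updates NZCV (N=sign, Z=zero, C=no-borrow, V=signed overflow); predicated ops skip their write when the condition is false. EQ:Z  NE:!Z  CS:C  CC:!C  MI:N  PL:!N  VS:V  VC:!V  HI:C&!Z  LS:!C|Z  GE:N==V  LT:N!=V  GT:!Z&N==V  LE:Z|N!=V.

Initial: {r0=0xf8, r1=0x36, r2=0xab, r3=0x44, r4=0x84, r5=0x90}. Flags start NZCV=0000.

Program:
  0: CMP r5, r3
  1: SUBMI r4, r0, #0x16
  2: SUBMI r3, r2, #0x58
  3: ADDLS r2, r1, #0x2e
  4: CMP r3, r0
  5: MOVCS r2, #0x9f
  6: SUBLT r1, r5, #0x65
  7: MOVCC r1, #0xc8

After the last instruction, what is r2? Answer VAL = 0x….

[0] flags=0011 → (cmp)
[1] flags=0011 MI?F → skip
[2] flags=0011 MI?F → skip
[3] flags=0011 LS?F → skip
[4] flags=0000 → (cmp)
[5] flags=0000 CS?F → skip
[6] flags=0000 LT?F → skip
[7] flags=0000 CC?T → r1=0xc8

VAL = 0xab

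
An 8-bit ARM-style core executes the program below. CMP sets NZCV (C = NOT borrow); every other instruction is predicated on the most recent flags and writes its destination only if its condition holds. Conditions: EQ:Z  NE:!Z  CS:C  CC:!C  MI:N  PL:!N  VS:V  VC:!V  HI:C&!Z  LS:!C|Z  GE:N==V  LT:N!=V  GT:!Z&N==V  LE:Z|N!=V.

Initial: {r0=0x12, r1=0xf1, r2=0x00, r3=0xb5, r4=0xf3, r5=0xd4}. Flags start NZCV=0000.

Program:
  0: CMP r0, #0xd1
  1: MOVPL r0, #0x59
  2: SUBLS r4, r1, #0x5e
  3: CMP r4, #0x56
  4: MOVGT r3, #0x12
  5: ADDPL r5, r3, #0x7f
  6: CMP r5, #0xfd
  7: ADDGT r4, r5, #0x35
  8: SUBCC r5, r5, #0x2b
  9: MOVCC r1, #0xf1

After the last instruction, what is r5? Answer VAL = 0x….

VAL = 0x09

0: ✓ CMP  NZCV=0000
1: ✓ MOVPL  r0←0x59
2: ✓ SUBLS  r4←0x93
3: ✓ CMP  NZCV=0011
4: · MOVGT
5: ✓ ADDPL  r5←0x34
6: ✓ CMP  NZCV=0000
7: ✓ ADDGT  r4←0x69
8: ✓ SUBCC  r5←0x09
9: ✓ MOVCC  r1←0xf1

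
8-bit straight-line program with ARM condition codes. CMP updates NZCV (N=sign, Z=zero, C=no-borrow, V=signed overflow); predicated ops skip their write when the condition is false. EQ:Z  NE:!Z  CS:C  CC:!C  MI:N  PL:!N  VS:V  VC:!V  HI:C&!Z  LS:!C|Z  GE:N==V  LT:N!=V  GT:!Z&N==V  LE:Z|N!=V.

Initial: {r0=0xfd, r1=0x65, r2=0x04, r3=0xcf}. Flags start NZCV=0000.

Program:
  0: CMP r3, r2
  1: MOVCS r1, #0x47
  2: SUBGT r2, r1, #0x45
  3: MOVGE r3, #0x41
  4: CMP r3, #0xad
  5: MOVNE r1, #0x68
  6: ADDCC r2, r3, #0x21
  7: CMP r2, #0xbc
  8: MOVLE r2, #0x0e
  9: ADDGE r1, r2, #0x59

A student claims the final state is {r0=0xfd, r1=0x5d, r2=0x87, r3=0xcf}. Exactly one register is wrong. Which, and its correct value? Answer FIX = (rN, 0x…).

[0] flags=1010 → (cmp)
[1] flags=1010 CS?T → r1=0x47
[2] flags=1010 GT?F → skip
[3] flags=1010 GE?F → skip
[4] flags=0010 → (cmp)
[5] flags=0010 NE?T → r1=0x68
[6] flags=0010 CC?F → skip
[7] flags=0000 → (cmp)
[8] flags=0000 LE?F → skip
[9] flags=0000 GE?T → r1=0x5d

FIX = (r2, 0x04)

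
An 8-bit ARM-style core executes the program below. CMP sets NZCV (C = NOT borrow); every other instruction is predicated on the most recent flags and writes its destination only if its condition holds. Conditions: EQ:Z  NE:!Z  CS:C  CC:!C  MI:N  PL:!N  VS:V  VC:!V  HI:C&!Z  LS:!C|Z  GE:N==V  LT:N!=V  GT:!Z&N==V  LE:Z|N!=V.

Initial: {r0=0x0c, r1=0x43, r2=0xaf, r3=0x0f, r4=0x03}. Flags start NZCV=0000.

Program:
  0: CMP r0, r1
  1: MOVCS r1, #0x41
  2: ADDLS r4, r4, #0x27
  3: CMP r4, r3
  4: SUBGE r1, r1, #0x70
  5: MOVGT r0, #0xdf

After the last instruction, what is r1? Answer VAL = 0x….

VAL = 0xd3

0: ✓ CMP  NZCV=1000
1: · MOVCS
2: ✓ ADDLS  r4←0x2a
3: ✓ CMP  NZCV=0010
4: ✓ SUBGE  r1←0xd3
5: ✓ MOVGT  r0←0xdf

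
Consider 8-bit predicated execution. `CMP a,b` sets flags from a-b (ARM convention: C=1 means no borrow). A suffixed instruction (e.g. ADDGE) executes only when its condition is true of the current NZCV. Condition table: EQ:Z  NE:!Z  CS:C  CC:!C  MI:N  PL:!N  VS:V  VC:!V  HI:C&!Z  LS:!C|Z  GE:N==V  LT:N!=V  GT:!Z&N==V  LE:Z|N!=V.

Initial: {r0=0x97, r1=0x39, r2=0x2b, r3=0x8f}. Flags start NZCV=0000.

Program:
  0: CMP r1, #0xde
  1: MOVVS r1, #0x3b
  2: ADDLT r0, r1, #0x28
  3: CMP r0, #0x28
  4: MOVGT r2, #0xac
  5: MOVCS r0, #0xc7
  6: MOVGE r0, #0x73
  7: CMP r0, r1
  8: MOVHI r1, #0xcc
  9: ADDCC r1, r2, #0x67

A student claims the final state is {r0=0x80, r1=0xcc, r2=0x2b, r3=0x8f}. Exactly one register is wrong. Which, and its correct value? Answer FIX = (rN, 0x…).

FIX = (r0, 0xc7)

0: ✓ CMP  NZCV=0000
1: · MOVVS
2: · ADDLT
3: ✓ CMP  NZCV=0011
4: · MOVGT
5: ✓ MOVCS  r0←0xc7
6: · MOVGE
7: ✓ CMP  NZCV=1010
8: ✓ MOVHI  r1←0xcc
9: · ADDCC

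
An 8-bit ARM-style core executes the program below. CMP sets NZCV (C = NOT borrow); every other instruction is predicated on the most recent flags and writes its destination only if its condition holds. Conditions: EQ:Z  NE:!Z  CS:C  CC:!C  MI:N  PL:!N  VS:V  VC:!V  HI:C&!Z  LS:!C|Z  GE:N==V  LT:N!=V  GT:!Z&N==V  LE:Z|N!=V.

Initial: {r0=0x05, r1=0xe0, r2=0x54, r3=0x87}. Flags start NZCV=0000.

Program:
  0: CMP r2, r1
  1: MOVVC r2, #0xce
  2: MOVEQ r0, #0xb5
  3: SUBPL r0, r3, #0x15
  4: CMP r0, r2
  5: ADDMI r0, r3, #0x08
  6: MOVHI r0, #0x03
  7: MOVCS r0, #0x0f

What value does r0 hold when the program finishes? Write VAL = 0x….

[0] flags=0000 → (cmp)
[1] flags=0000 VC?T → r2=0xce
[2] flags=0000 EQ?F → skip
[3] flags=0000 PL?T → r0=0x72
[4] flags=1001 → (cmp)
[5] flags=1001 MI?T → r0=0x8f
[6] flags=1001 HI?F → skip
[7] flags=1001 CS?F → skip

VAL = 0x8f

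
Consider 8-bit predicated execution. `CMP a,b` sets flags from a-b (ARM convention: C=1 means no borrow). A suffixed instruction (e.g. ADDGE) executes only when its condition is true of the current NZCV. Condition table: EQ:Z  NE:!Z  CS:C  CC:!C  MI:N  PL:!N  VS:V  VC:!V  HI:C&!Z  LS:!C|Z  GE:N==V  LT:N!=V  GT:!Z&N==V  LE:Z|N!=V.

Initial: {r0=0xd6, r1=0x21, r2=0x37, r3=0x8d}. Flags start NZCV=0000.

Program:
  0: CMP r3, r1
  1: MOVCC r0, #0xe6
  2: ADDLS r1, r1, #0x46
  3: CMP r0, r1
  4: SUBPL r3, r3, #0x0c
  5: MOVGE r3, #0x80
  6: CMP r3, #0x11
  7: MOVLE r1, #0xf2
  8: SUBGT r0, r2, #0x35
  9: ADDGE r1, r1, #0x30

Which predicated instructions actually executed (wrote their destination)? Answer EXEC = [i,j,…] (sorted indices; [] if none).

EXEC = [7]

0: ✓ CMP  NZCV=0011
1: · MOVCC
2: · ADDLS
3: ✓ CMP  NZCV=1010
4: · SUBPL
5: · MOVGE
6: ✓ CMP  NZCV=0011
7: ✓ MOVLE  r1←0xf2
8: · SUBGT
9: · ADDGE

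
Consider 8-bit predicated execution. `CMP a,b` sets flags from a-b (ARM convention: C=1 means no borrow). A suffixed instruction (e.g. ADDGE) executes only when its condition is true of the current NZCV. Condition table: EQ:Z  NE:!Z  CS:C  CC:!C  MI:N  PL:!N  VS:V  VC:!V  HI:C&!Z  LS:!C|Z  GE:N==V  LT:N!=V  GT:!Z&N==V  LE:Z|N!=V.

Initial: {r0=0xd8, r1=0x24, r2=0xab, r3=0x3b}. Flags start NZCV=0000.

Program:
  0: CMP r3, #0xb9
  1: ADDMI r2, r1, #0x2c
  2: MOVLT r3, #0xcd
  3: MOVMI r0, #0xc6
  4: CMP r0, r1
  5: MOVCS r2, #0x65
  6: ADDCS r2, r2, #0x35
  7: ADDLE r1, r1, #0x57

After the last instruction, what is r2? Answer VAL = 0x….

0: ✓ CMP  NZCV=1001
1: ✓ ADDMI  r2←0x50
2: · MOVLT
3: ✓ MOVMI  r0←0xc6
4: ✓ CMP  NZCV=1010
5: ✓ MOVCS  r2←0x65
6: ✓ ADDCS  r2←0x9a
7: ✓ ADDLE  r1←0x7b

VAL = 0x9a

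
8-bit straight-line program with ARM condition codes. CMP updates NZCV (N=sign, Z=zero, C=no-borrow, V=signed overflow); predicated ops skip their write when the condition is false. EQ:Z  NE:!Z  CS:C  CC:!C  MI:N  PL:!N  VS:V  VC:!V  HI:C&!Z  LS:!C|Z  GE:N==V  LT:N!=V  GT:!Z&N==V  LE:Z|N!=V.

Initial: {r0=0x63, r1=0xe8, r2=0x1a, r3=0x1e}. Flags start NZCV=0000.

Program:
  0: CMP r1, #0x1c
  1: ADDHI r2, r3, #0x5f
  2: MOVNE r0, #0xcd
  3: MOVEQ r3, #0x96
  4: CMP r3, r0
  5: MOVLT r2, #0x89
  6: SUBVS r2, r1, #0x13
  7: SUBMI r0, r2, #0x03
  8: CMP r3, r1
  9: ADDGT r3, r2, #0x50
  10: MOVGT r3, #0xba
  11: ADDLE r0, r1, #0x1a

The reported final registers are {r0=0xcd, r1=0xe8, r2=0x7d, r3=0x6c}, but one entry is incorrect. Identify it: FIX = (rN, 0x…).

FIX = (r3, 0xba)

0: ✓ CMP  NZCV=1010
1: ✓ ADDHI  r2←0x7d
2: ✓ MOVNE  r0←0xcd
3: · MOVEQ
4: ✓ CMP  NZCV=0000
5: · MOVLT
6: · SUBVS
7: · SUBMI
8: ✓ CMP  NZCV=0000
9: ✓ ADDGT  r3←0xcd
10: ✓ MOVGT  r3←0xba
11: · ADDLE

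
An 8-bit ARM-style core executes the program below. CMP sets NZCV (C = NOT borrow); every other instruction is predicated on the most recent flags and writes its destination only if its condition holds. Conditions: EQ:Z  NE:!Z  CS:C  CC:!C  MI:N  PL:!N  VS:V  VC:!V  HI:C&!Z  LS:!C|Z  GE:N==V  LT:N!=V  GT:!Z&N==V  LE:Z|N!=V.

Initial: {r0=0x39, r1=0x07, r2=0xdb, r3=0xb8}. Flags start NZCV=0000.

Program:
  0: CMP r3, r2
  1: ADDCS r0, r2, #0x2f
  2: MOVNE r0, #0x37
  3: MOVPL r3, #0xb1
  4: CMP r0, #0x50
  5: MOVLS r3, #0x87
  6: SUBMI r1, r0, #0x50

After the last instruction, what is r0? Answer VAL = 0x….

VAL = 0x37

0: ✓ CMP  NZCV=1000
1: · ADDCS
2: ✓ MOVNE  r0←0x37
3: · MOVPL
4: ✓ CMP  NZCV=1000
5: ✓ MOVLS  r3←0x87
6: ✓ SUBMI  r1←0xe7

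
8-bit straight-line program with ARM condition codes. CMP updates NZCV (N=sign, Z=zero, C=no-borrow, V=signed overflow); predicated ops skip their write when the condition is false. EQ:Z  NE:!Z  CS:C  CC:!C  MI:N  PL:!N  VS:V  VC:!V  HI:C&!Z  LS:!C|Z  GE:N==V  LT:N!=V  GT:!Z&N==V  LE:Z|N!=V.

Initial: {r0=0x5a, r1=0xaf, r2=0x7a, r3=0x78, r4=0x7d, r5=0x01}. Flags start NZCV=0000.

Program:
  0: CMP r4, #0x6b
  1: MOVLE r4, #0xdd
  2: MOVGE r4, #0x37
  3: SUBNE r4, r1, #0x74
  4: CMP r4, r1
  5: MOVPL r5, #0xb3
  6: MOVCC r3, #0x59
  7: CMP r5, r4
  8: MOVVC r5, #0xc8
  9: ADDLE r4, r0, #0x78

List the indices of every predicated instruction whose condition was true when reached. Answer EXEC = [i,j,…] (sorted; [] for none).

0: ✓ CMP  NZCV=0010
1: · MOVLE
2: ✓ MOVGE  r4←0x37
3: ✓ SUBNE  r4←0x3b
4: ✓ CMP  NZCV=1001
5: · MOVPL
6: ✓ MOVCC  r3←0x59
7: ✓ CMP  NZCV=1000
8: ✓ MOVVC  r5←0xc8
9: ✓ ADDLE  r4←0xd2

EXEC = [2,3,6,8,9]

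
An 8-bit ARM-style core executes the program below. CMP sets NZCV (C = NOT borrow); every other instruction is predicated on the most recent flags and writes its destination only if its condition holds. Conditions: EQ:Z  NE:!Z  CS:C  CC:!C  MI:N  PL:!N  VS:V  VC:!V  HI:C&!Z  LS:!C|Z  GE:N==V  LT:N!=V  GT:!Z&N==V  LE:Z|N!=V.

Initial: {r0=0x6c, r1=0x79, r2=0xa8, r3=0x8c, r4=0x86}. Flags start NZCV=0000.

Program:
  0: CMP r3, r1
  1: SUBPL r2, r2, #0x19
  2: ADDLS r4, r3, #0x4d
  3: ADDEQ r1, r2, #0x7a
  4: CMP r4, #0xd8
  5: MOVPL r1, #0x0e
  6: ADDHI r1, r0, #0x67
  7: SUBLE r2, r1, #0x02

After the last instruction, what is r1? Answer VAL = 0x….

0: ✓ CMP  NZCV=0011
1: ✓ SUBPL  r2←0x8f
2: · ADDLS
3: · ADDEQ
4: ✓ CMP  NZCV=1000
5: · MOVPL
6: · ADDHI
7: ✓ SUBLE  r2←0x77

VAL = 0x79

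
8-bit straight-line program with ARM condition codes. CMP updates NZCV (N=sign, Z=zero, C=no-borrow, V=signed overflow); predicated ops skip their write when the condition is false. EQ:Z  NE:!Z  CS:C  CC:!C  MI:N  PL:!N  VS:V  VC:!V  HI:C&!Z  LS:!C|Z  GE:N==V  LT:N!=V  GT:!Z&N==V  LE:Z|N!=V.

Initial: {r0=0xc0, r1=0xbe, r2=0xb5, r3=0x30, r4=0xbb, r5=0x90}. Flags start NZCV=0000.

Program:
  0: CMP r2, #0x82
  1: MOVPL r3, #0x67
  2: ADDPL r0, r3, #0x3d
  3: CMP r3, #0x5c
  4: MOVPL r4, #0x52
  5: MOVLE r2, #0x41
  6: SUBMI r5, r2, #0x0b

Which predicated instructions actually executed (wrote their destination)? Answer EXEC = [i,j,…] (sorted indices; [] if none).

[0] flags=0010 → (cmp)
[1] flags=0010 PL?T → r3=0x67
[2] flags=0010 PL?T → r0=0xa4
[3] flags=0010 → (cmp)
[4] flags=0010 PL?T → r4=0x52
[5] flags=0010 LE?F → skip
[6] flags=0010 MI?F → skip

EXEC = [1,2,4]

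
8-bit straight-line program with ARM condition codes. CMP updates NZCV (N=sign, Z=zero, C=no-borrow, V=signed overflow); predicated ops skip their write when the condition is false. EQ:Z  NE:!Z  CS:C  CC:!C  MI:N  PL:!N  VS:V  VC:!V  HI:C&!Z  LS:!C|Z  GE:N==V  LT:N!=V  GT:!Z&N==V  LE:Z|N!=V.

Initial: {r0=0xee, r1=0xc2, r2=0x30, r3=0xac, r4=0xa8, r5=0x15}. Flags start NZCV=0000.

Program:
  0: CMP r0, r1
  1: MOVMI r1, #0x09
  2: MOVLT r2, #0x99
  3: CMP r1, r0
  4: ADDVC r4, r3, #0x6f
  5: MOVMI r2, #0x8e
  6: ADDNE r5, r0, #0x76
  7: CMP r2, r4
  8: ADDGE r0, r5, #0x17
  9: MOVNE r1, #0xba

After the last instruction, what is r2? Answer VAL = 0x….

[0] flags=0010 → (cmp)
[1] flags=0010 MI?F → skip
[2] flags=0010 LT?F → skip
[3] flags=1000 → (cmp)
[4] flags=1000 VC?T → r4=0x1b
[5] flags=1000 MI?T → r2=0x8e
[6] flags=1000 NE?T → r5=0x64
[7] flags=0011 → (cmp)
[8] flags=0011 GE?F → skip
[9] flags=0011 NE?T → r1=0xba

VAL = 0x8e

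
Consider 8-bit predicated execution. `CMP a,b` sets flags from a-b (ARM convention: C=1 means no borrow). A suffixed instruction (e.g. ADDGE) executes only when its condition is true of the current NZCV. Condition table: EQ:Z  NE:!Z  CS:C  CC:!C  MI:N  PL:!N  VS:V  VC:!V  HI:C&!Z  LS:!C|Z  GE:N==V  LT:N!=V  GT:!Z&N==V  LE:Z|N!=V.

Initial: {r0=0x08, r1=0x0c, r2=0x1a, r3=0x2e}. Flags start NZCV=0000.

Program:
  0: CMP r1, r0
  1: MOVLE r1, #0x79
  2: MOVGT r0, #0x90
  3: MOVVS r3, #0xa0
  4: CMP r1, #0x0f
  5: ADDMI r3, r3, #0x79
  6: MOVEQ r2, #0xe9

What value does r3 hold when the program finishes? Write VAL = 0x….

VAL = 0xa7

[0] flags=0010 → (cmp)
[1] flags=0010 LE?F → skip
[2] flags=0010 GT?T → r0=0x90
[3] flags=0010 VS?F → skip
[4] flags=1000 → (cmp)
[5] flags=1000 MI?T → r3=0xa7
[6] flags=1000 EQ?F → skip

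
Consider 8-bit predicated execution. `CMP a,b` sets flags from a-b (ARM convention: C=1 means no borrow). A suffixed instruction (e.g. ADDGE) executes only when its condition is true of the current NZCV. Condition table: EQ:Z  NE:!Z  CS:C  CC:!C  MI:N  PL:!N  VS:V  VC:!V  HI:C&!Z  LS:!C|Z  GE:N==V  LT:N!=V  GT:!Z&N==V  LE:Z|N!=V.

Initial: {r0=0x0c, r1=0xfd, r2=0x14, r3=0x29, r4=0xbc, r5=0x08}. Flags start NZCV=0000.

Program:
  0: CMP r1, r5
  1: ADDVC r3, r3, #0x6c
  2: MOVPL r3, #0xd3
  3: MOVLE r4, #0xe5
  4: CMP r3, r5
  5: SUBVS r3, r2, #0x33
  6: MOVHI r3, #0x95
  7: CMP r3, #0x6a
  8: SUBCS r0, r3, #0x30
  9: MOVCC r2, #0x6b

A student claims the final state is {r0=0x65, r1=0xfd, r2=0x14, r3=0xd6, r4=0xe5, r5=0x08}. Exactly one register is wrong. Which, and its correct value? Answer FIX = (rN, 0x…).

FIX = (r3, 0x95)

0: ✓ CMP  NZCV=1010
1: ✓ ADDVC  r3←0x95
2: · MOVPL
3: ✓ MOVLE  r4←0xe5
4: ✓ CMP  NZCV=1010
5: · SUBVS
6: ✓ MOVHI  r3←0x95
7: ✓ CMP  NZCV=0011
8: ✓ SUBCS  r0←0x65
9: · MOVCC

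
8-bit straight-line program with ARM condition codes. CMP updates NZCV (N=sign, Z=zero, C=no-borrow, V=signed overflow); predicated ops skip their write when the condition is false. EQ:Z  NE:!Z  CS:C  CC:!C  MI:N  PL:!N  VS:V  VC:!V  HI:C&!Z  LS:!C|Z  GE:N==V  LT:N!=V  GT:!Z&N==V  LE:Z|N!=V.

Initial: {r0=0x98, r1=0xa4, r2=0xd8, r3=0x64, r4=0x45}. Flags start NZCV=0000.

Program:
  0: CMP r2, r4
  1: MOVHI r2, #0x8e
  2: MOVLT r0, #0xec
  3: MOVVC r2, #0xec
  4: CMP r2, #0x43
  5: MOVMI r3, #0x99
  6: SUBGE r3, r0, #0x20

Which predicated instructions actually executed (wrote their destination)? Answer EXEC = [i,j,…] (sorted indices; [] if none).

EXEC = [1,2,3,5]

[0] flags=1010 → (cmp)
[1] flags=1010 HI?T → r2=0x8e
[2] flags=1010 LT?T → r0=0xec
[3] flags=1010 VC?T → r2=0xec
[4] flags=1010 → (cmp)
[5] flags=1010 MI?T → r3=0x99
[6] flags=1010 GE?F → skip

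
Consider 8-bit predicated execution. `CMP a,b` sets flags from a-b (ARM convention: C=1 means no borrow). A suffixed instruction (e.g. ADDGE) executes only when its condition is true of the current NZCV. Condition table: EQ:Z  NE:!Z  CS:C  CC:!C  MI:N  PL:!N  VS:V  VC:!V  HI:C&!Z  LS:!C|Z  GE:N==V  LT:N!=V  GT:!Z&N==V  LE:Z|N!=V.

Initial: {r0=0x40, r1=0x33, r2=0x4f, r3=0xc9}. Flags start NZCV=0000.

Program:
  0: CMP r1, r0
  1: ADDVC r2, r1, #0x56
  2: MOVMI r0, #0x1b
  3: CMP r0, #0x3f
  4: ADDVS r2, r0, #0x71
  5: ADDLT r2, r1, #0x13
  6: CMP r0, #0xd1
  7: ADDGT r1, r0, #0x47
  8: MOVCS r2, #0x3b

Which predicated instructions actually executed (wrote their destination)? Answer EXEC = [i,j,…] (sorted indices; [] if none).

[0] flags=1000 → (cmp)
[1] flags=1000 VC?T → r2=0x89
[2] flags=1000 MI?T → r0=0x1b
[3] flags=1000 → (cmp)
[4] flags=1000 VS?F → skip
[5] flags=1000 LT?T → r2=0x46
[6] flags=0000 → (cmp)
[7] flags=0000 GT?T → r1=0x62
[8] flags=0000 CS?F → skip

EXEC = [1,2,5,7]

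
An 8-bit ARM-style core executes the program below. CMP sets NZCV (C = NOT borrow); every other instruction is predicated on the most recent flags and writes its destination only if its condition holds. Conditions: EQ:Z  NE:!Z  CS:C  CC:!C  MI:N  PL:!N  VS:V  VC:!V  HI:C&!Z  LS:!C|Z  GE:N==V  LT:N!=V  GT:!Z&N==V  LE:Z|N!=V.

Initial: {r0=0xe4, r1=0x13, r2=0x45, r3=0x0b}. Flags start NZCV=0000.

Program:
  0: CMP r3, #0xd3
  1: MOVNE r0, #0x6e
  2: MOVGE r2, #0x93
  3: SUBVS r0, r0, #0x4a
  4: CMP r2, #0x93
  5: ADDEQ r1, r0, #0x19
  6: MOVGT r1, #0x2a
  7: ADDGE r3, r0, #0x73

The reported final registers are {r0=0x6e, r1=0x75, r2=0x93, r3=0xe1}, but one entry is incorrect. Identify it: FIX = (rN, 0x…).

FIX = (r1, 0x87)

0: ✓ CMP  NZCV=0000
1: ✓ MOVNE  r0←0x6e
2: ✓ MOVGE  r2←0x93
3: · SUBVS
4: ✓ CMP  NZCV=0110
5: ✓ ADDEQ  r1←0x87
6: · MOVGT
7: ✓ ADDGE  r3←0xe1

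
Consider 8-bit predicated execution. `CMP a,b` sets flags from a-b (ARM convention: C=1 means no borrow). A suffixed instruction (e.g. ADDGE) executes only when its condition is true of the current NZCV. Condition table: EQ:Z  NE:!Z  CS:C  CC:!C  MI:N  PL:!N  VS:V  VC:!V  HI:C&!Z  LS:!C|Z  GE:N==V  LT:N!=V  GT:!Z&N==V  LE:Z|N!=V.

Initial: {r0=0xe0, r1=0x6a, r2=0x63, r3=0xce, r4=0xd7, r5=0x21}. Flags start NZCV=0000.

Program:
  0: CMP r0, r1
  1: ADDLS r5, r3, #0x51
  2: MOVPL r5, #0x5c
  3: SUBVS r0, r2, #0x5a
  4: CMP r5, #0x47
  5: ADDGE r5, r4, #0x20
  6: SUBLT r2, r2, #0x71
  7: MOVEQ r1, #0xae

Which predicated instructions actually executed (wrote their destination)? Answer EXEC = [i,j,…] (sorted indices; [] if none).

0: ✓ CMP  NZCV=0011
1: · ADDLS
2: ✓ MOVPL  r5←0x5c
3: ✓ SUBVS  r0←0x09
4: ✓ CMP  NZCV=0010
5: ✓ ADDGE  r5←0xf7
6: · SUBLT
7: · MOVEQ

EXEC = [2,3,5]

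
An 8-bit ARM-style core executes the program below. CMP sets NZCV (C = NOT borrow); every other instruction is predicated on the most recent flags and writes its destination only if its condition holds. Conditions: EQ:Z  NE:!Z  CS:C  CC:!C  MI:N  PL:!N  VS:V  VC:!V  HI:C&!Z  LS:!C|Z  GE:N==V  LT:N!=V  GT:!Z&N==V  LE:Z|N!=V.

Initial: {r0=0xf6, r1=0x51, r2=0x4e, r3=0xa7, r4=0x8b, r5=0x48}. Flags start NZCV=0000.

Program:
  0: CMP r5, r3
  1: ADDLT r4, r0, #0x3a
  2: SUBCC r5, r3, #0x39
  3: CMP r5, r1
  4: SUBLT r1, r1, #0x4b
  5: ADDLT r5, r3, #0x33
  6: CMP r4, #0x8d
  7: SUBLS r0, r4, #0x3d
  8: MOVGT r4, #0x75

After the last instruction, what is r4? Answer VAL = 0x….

VAL = 0x8b

0: ✓ CMP  NZCV=1001
1: · ADDLT
2: ✓ SUBCC  r5←0x6e
3: ✓ CMP  NZCV=0010
4: · SUBLT
5: · ADDLT
6: ✓ CMP  NZCV=1000
7: ✓ SUBLS  r0←0x4e
8: · MOVGT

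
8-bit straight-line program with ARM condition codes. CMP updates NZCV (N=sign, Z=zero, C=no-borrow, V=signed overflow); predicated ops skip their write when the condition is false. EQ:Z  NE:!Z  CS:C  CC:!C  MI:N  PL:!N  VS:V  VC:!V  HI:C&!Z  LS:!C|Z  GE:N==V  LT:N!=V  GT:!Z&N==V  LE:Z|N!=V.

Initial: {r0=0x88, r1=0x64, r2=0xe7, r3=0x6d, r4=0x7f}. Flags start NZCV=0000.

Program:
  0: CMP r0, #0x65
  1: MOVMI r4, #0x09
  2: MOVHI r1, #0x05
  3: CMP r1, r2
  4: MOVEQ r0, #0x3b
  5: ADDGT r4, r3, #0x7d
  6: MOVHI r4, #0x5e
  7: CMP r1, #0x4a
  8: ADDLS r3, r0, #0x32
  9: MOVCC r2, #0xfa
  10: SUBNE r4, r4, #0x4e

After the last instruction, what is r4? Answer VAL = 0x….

VAL = 0x9c

0: ✓ CMP  NZCV=0011
1: · MOVMI
2: ✓ MOVHI  r1←0x05
3: ✓ CMP  NZCV=0000
4: · MOVEQ
5: ✓ ADDGT  r4←0xea
6: · MOVHI
7: ✓ CMP  NZCV=1000
8: ✓ ADDLS  r3←0xba
9: ✓ MOVCC  r2←0xfa
10: ✓ SUBNE  r4←0x9c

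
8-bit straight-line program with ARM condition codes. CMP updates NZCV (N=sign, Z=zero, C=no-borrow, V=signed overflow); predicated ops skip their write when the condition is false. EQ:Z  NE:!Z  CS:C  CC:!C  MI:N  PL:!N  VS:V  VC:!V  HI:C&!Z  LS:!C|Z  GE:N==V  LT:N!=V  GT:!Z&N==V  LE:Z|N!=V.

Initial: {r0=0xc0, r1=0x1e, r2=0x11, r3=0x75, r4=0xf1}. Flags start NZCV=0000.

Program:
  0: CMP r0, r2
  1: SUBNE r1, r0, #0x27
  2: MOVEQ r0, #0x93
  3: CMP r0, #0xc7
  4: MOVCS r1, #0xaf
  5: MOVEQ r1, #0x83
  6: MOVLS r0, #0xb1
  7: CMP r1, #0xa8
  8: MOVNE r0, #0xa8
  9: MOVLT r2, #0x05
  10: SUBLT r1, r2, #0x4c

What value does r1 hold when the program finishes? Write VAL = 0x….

[0] flags=1010 → (cmp)
[1] flags=1010 NE?T → r1=0x99
[2] flags=1010 EQ?F → skip
[3] flags=1000 → (cmp)
[4] flags=1000 CS?F → skip
[5] flags=1000 EQ?F → skip
[6] flags=1000 LS?T → r0=0xb1
[7] flags=1000 → (cmp)
[8] flags=1000 NE?T → r0=0xa8
[9] flags=1000 LT?T → r2=0x05
[10] flags=1000 LT?T → r1=0xb9

VAL = 0xb9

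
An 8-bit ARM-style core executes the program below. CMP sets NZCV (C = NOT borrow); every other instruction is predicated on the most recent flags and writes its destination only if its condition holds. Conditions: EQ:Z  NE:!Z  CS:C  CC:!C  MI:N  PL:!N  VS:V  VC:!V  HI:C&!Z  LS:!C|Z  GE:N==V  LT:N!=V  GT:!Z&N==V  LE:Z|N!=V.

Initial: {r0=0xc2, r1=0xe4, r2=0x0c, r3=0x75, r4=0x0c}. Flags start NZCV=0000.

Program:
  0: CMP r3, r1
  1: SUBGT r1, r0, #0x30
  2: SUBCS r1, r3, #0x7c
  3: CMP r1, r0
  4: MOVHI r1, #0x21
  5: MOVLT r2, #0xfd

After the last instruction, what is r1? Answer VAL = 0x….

VAL = 0x92

[0] flags=1001 → (cmp)
[1] flags=1001 GT?T → r1=0x92
[2] flags=1001 CS?F → skip
[3] flags=1000 → (cmp)
[4] flags=1000 HI?F → skip
[5] flags=1000 LT?T → r2=0xfd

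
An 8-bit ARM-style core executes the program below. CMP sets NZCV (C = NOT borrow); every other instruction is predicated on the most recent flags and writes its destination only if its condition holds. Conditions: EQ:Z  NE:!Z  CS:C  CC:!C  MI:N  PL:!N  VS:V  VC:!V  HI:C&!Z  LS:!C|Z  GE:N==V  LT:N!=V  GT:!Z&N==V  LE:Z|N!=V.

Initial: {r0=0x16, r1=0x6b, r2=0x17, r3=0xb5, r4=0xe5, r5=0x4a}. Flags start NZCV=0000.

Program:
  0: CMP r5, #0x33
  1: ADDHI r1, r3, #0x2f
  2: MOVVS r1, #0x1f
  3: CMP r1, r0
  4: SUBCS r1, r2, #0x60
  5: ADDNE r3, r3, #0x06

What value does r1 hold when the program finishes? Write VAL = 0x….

0: ✓ CMP  NZCV=0010
1: ✓ ADDHI  r1←0xe4
2: · MOVVS
3: ✓ CMP  NZCV=1010
4: ✓ SUBCS  r1←0xb7
5: ✓ ADDNE  r3←0xbb

VAL = 0xb7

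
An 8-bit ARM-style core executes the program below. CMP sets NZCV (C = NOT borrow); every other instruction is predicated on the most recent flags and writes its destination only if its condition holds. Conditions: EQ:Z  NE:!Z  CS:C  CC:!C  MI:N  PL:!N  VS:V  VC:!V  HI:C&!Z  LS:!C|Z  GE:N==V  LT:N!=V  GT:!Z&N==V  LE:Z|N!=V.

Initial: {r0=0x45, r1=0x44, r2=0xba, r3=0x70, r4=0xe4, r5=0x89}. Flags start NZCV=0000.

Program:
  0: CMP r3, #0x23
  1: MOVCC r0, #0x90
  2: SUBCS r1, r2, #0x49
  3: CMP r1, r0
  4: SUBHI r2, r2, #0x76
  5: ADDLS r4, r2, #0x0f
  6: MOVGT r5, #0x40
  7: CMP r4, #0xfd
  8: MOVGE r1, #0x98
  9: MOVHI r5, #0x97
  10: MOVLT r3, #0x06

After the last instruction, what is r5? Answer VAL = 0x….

VAL = 0x40

0: ✓ CMP  NZCV=0010
1: · MOVCC
2: ✓ SUBCS  r1←0x71
3: ✓ CMP  NZCV=0010
4: ✓ SUBHI  r2←0x44
5: · ADDLS
6: ✓ MOVGT  r5←0x40
7: ✓ CMP  NZCV=1000
8: · MOVGE
9: · MOVHI
10: ✓ MOVLT  r3←0x06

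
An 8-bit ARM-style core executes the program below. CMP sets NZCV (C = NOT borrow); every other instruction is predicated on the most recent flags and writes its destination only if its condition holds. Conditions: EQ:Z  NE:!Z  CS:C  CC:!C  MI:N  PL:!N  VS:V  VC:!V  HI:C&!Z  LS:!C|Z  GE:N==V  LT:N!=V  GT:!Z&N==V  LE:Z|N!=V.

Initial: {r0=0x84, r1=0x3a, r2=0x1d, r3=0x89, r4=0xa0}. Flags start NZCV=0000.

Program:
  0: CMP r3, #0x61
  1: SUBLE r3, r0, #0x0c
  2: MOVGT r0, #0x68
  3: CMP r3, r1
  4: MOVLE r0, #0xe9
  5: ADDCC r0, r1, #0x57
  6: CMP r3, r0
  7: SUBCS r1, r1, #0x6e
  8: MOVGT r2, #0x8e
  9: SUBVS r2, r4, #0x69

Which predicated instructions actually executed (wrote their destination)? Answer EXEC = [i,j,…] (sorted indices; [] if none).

[0] flags=0011 → (cmp)
[1] flags=0011 LE?T → r3=0x78
[2] flags=0011 GT?F → skip
[3] flags=0010 → (cmp)
[4] flags=0010 LE?F → skip
[5] flags=0010 CC?F → skip
[6] flags=1001 → (cmp)
[7] flags=1001 CS?F → skip
[8] flags=1001 GT?T → r2=0x8e
[9] flags=1001 VS?T → r2=0x37

EXEC = [1,8,9]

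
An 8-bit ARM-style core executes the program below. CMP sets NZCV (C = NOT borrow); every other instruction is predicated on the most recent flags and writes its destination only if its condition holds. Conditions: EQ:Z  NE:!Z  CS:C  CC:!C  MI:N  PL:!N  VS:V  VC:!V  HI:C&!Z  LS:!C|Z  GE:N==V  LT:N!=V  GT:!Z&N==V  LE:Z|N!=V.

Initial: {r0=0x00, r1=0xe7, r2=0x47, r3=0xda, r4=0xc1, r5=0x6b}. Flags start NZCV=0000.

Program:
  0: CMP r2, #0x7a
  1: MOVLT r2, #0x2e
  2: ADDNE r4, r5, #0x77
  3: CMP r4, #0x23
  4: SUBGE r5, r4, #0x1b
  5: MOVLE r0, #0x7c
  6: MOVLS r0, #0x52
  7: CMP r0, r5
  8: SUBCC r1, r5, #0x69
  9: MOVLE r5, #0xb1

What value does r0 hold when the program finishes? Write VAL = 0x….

[0] flags=1000 → (cmp)
[1] flags=1000 LT?T → r2=0x2e
[2] flags=1000 NE?T → r4=0xe2
[3] flags=1010 → (cmp)
[4] flags=1010 GE?F → skip
[5] flags=1010 LE?T → r0=0x7c
[6] flags=1010 LS?F → skip
[7] flags=0010 → (cmp)
[8] flags=0010 CC?F → skip
[9] flags=0010 LE?F → skip

VAL = 0x7c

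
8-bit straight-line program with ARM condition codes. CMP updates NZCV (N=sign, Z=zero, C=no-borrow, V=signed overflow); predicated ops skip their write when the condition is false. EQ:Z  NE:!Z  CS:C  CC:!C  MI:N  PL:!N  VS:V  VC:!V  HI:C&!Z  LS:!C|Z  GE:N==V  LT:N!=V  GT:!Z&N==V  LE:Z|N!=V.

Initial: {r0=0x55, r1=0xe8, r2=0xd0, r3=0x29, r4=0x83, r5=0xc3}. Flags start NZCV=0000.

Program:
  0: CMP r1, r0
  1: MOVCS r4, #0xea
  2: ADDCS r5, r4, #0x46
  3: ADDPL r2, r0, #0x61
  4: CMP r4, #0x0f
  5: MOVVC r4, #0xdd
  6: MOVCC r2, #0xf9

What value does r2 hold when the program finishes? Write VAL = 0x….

0: ✓ CMP  NZCV=1010
1: ✓ MOVCS  r4←0xea
2: ✓ ADDCS  r5←0x30
3: · ADDPL
4: ✓ CMP  NZCV=1010
5: ✓ MOVVC  r4←0xdd
6: · MOVCC

VAL = 0xd0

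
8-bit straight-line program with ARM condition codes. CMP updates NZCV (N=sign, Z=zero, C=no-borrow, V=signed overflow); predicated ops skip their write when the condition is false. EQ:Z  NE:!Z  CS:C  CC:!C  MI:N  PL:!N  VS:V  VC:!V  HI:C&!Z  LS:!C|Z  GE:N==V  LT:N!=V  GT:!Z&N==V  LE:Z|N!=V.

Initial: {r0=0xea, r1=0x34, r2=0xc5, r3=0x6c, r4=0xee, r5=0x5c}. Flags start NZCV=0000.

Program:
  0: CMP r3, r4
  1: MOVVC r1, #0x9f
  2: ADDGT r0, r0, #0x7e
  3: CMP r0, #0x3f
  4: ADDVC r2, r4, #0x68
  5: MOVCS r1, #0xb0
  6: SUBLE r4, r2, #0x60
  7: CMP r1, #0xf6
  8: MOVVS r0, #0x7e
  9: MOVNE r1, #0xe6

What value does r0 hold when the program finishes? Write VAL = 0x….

[0] flags=0000 → (cmp)
[1] flags=0000 VC?T → r1=0x9f
[2] flags=0000 GT?T → r0=0x68
[3] flags=0010 → (cmp)
[4] flags=0010 VC?T → r2=0x56
[5] flags=0010 CS?T → r1=0xb0
[6] flags=0010 LE?F → skip
[7] flags=1000 → (cmp)
[8] flags=1000 VS?F → skip
[9] flags=1000 NE?T → r1=0xe6

VAL = 0x68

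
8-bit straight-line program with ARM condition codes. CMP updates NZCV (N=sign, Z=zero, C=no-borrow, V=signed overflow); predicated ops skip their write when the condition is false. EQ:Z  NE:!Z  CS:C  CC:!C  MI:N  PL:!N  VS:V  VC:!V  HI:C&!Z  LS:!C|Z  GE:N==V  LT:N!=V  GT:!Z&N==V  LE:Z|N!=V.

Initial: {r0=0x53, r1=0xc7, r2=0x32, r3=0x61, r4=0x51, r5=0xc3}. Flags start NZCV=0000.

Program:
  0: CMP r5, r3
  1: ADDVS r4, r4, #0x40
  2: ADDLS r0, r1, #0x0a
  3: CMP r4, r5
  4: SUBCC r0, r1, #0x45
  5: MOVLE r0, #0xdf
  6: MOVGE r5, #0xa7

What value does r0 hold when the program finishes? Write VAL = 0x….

VAL = 0xdf

0: ✓ CMP  NZCV=0011
1: ✓ ADDVS  r4←0x91
2: · ADDLS
3: ✓ CMP  NZCV=1000
4: ✓ SUBCC  r0←0x82
5: ✓ MOVLE  r0←0xdf
6: · MOVGE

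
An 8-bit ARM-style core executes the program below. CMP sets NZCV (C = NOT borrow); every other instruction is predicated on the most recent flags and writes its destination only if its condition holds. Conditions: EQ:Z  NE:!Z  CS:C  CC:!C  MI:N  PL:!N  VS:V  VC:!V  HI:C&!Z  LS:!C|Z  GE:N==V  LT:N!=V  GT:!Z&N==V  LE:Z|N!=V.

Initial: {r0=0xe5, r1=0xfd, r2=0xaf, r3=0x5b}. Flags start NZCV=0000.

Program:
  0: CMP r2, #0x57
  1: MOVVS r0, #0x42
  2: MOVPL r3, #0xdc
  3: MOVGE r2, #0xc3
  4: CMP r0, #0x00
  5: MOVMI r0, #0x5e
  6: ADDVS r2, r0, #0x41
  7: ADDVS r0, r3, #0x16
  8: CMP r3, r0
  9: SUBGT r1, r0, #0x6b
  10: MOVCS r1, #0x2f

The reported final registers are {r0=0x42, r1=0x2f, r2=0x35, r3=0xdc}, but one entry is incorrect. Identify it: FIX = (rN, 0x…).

FIX = (r2, 0xaf)

[0] flags=0011 → (cmp)
[1] flags=0011 VS?T → r0=0x42
[2] flags=0011 PL?T → r3=0xdc
[3] flags=0011 GE?F → skip
[4] flags=0010 → (cmp)
[5] flags=0010 MI?F → skip
[6] flags=0010 VS?F → skip
[7] flags=0010 VS?F → skip
[8] flags=1010 → (cmp)
[9] flags=1010 GT?F → skip
[10] flags=1010 CS?T → r1=0x2f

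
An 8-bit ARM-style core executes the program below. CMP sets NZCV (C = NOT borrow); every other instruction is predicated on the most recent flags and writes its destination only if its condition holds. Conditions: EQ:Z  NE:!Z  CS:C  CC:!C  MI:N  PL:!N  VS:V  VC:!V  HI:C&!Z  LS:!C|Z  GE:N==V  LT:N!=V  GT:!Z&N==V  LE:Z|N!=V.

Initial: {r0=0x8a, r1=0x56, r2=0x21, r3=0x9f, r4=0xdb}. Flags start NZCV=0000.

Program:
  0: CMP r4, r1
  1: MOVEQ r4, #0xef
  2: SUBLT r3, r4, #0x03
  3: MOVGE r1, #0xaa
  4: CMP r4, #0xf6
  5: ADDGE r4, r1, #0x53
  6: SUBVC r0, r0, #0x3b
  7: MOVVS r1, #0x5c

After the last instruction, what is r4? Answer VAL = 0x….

VAL = 0xdb

[0] flags=1010 → (cmp)
[1] flags=1010 EQ?F → skip
[2] flags=1010 LT?T → r3=0xd8
[3] flags=1010 GE?F → skip
[4] flags=1000 → (cmp)
[5] flags=1000 GE?F → skip
[6] flags=1000 VC?T → r0=0x4f
[7] flags=1000 VS?F → skip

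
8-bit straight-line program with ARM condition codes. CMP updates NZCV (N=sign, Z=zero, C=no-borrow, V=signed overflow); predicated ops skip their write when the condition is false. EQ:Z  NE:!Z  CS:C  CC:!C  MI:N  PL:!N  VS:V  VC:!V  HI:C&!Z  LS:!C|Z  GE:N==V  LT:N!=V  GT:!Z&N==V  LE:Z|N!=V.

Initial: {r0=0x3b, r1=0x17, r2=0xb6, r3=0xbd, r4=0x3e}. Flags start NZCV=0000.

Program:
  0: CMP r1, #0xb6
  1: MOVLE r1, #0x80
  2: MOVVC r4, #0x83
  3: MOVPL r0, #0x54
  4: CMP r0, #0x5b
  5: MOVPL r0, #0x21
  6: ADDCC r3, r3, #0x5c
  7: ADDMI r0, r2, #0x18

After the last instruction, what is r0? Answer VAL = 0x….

[0] flags=0000 → (cmp)
[1] flags=0000 LE?F → skip
[2] flags=0000 VC?T → r4=0x83
[3] flags=0000 PL?T → r0=0x54
[4] flags=1000 → (cmp)
[5] flags=1000 PL?F → skip
[6] flags=1000 CC?T → r3=0x19
[7] flags=1000 MI?T → r0=0xce

VAL = 0xce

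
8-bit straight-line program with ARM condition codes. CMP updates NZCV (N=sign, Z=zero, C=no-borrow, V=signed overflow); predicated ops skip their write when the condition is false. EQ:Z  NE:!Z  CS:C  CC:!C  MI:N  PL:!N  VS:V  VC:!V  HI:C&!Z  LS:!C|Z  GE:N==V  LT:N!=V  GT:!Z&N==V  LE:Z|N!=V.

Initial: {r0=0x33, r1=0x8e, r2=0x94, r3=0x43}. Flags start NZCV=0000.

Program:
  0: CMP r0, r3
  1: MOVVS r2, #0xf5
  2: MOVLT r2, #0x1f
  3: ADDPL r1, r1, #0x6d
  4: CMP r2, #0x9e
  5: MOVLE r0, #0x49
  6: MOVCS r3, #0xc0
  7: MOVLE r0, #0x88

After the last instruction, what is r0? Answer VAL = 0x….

VAL = 0x33

0: ✓ CMP  NZCV=1000
1: · MOVVS
2: ✓ MOVLT  r2←0x1f
3: · ADDPL
4: ✓ CMP  NZCV=1001
5: · MOVLE
6: · MOVCS
7: · MOVLE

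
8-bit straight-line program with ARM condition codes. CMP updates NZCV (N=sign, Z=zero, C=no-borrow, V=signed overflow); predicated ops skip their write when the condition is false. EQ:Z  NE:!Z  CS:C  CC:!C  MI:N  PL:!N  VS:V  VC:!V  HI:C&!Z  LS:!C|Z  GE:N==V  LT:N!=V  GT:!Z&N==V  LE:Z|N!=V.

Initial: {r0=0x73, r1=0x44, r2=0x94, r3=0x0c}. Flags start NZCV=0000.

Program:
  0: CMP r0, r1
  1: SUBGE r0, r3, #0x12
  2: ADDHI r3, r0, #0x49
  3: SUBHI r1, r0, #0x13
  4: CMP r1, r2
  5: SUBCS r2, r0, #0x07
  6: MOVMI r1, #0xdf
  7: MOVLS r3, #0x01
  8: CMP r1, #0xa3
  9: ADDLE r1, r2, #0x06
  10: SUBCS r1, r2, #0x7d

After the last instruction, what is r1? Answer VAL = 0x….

VAL = 0x76

0: ✓ CMP  NZCV=0010
1: ✓ SUBGE  r0←0xfa
2: ✓ ADDHI  r3←0x43
3: ✓ SUBHI  r1←0xe7
4: ✓ CMP  NZCV=0010
5: ✓ SUBCS  r2←0xf3
6: · MOVMI
7: · MOVLS
8: ✓ CMP  NZCV=0010
9: · ADDLE
10: ✓ SUBCS  r1←0x76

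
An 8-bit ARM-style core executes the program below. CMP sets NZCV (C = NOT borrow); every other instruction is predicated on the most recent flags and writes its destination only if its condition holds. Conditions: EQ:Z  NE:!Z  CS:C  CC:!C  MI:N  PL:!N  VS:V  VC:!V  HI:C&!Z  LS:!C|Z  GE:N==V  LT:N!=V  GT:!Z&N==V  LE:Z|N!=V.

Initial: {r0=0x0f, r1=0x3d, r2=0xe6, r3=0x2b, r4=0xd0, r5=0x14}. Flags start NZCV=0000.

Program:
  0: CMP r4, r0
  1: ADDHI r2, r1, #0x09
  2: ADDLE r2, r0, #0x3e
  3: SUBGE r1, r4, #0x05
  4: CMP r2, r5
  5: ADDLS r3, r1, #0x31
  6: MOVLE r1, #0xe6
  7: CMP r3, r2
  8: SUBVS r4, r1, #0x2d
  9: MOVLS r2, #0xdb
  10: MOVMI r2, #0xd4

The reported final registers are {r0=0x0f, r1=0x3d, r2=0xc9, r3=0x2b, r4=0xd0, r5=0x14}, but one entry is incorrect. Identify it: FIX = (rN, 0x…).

[0] flags=1010 → (cmp)
[1] flags=1010 HI?T → r2=0x46
[2] flags=1010 LE?T → r2=0x4d
[3] flags=1010 GE?F → skip
[4] flags=0010 → (cmp)
[5] flags=0010 LS?F → skip
[6] flags=0010 LE?F → skip
[7] flags=1000 → (cmp)
[8] flags=1000 VS?F → skip
[9] flags=1000 LS?T → r2=0xdb
[10] flags=1000 MI?T → r2=0xd4

FIX = (r2, 0xd4)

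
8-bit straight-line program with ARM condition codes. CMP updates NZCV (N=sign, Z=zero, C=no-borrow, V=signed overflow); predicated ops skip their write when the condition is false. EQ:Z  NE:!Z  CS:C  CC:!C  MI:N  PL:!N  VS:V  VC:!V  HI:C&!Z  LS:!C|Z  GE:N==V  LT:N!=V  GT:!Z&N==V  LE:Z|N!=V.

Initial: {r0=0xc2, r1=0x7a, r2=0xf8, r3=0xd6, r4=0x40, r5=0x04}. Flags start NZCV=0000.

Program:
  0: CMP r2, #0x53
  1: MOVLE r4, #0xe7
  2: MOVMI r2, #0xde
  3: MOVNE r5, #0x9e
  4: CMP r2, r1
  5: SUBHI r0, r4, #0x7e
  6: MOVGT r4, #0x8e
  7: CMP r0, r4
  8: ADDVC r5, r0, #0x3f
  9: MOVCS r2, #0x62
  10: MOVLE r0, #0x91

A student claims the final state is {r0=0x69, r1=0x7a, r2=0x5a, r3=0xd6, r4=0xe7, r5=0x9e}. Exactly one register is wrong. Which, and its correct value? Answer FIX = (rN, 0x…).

FIX = (r2, 0xde)

0: ✓ CMP  NZCV=1010
1: ✓ MOVLE  r4←0xe7
2: ✓ MOVMI  r2←0xde
3: ✓ MOVNE  r5←0x9e
4: ✓ CMP  NZCV=0011
5: ✓ SUBHI  r0←0x69
6: · MOVGT
7: ✓ CMP  NZCV=1001
8: · ADDVC
9: · MOVCS
10: · MOVLE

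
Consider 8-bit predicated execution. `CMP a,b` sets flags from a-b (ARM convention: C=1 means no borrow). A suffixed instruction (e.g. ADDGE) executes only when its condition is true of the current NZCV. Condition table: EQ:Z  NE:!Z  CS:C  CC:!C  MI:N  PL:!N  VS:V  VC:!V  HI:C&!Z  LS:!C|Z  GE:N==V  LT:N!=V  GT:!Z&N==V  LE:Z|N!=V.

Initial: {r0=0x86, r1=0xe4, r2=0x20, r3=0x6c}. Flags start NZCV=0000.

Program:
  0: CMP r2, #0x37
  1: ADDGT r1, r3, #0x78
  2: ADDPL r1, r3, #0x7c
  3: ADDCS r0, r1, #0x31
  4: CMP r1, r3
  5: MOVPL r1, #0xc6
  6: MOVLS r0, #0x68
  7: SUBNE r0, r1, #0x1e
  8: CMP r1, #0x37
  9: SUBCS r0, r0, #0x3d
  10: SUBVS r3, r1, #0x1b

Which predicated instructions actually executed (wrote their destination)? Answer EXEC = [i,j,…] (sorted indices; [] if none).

0: ✓ CMP  NZCV=1000
1: · ADDGT
2: · ADDPL
3: · ADDCS
4: ✓ CMP  NZCV=0011
5: ✓ MOVPL  r1←0xc6
6: · MOVLS
7: ✓ SUBNE  r0←0xa8
8: ✓ CMP  NZCV=1010
9: ✓ SUBCS  r0←0x6b
10: · SUBVS

EXEC = [5,7,9]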